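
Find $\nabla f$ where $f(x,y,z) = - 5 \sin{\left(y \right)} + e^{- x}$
(-exp(-x), -5*cos(y), 0)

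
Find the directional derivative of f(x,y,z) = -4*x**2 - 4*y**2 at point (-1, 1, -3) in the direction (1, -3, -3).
32*sqrt(19)/19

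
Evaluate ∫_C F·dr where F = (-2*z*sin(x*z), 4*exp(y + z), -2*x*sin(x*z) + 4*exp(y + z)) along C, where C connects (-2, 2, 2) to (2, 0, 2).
4*(1 - exp(2))*exp(2)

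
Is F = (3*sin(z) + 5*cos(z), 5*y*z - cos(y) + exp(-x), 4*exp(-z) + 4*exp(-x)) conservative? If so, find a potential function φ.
No, ∇×F = (-5*y, -5*sin(z) + 3*cos(z) + 4*exp(-x), -exp(-x)) ≠ 0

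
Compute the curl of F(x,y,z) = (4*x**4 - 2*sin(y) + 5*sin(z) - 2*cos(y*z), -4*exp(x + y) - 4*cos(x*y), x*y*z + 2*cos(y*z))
(z*(x - 2*sin(y*z)), -y*z + 2*y*sin(y*z) + 5*cos(z), 4*y*sin(x*y) - 2*z*sin(y*z) - 4*exp(x + y) + 2*cos(y))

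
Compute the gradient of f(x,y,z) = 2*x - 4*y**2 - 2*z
(2, -8*y, -2)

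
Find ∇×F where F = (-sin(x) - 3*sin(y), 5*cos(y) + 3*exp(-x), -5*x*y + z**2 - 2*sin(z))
(-5*x, 5*y, 3*cos(y) - 3*exp(-x))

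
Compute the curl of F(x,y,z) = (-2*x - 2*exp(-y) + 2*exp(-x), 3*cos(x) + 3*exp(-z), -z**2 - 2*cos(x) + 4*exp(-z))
(3*exp(-z), -2*sin(x), -3*sin(x) - 2*exp(-y))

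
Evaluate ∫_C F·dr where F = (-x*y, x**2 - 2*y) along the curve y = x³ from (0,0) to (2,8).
-256/5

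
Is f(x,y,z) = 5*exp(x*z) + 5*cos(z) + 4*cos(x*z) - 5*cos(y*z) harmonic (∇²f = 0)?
No, ∇²f = 5*x**2*exp(x*z) - 4*x**2*cos(x*z) + 5*y**2*cos(y*z) + z**2*(5*exp(x*z) - 4*cos(x*z)) + 5*z**2*cos(y*z) - 5*cos(z)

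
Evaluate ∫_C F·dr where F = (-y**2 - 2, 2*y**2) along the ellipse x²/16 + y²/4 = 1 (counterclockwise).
0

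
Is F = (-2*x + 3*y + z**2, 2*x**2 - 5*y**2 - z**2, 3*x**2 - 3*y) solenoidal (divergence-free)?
No, ∇·F = -10*y - 2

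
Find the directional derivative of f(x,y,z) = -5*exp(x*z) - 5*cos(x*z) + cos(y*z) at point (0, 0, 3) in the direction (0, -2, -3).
0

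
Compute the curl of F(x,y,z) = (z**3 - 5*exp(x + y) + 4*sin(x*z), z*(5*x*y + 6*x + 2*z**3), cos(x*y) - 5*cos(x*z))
(-5*x*y - x*sin(x*y) - 6*x - 8*z**3, 4*x*cos(x*z) + y*sin(x*y) + 3*z**2 - 5*z*sin(x*z), z*(5*y + 6) + 5*exp(x + y))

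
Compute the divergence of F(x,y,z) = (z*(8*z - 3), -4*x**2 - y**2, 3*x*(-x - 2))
-2*y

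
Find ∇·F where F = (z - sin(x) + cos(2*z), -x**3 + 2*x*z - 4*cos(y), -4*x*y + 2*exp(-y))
4*sin(y) - cos(x)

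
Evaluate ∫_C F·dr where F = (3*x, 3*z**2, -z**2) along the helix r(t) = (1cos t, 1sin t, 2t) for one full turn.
-64*pi**3/3 + 48*pi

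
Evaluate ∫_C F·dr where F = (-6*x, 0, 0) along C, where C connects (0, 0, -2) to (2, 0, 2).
-12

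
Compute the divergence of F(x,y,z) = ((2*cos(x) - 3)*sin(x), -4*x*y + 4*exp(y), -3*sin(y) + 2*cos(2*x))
-4*x + 4*exp(y) - 3*cos(x) + 2*cos(2*x)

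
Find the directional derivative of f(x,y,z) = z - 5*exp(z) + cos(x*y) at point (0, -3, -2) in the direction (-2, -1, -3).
3*sqrt(14)*(5 - exp(2))*exp(-2)/14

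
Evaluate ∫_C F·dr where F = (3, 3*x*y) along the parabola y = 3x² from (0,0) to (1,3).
69/5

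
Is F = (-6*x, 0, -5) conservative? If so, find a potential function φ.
Yes, F is conservative. φ = -3*x**2 - 5*z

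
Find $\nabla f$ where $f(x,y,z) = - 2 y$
(0, -2, 0)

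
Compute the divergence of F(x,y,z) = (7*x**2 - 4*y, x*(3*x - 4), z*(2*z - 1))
14*x + 4*z - 1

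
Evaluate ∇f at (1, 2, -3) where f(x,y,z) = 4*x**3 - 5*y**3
(12, -60, 0)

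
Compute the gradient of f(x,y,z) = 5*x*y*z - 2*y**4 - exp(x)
(5*y*z - exp(x), 5*x*z - 8*y**3, 5*x*y)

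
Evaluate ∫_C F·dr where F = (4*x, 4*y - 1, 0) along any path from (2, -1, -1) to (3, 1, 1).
8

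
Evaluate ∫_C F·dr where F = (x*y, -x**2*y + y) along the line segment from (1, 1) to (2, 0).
13/12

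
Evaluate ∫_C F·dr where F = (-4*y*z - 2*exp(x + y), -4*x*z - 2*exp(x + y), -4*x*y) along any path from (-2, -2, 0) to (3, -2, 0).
2*(1 - exp(5))*exp(-4)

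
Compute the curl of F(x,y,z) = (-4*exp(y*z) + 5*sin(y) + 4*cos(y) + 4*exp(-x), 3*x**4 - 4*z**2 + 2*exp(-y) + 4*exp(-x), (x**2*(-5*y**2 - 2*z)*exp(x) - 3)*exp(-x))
(-10*x**2*y + 8*z, 10*x*y**2 + 4*x*z - 4*y*exp(y*z) - 3*exp(-x), 12*x**3 + 4*z*exp(y*z) + 4*sin(y) - 5*cos(y) - 4*exp(-x))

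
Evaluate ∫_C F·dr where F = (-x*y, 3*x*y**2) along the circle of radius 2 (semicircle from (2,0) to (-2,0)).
6*pi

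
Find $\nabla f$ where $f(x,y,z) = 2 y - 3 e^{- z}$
(0, 2, 3*exp(-z))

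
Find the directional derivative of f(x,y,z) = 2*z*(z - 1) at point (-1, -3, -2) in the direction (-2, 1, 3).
-15*sqrt(14)/7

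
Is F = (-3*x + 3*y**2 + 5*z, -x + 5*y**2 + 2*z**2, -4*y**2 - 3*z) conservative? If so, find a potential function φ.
No, ∇×F = (-8*y - 4*z, 5, -6*y - 1) ≠ 0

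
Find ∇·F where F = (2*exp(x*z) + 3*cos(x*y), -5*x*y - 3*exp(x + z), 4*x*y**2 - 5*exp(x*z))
-5*x*exp(x*z) - 5*x - 3*y*sin(x*y) + 2*z*exp(x*z)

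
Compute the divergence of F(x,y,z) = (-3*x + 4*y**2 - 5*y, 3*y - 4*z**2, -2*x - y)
0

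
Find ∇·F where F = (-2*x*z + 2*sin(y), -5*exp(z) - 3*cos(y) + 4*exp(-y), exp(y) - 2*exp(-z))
-2*z + 3*sin(y) + 2*exp(-z) - 4*exp(-y)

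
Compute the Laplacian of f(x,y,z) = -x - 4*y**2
-8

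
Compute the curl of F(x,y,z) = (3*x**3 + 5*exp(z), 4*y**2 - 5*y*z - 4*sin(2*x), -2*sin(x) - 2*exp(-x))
(5*y, 5*exp(z) + 2*cos(x) - 2*exp(-x), -8*cos(2*x))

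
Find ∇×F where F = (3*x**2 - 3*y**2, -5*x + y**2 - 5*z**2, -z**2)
(10*z, 0, 6*y - 5)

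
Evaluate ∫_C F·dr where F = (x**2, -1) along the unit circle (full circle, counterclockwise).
0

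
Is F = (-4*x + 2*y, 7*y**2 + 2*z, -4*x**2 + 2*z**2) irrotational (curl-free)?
No, ∇×F = (-2, 8*x, -2)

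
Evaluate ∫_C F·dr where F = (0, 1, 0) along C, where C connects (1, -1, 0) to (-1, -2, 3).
-1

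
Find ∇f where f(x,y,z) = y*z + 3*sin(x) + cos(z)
(3*cos(x), z, y - sin(z))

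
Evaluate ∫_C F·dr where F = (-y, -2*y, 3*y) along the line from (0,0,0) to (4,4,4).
0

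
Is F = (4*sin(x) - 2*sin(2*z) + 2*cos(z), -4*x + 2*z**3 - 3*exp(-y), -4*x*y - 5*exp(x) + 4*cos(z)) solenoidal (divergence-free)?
No, ∇·F = -4*sin(z) + 4*cos(x) + 3*exp(-y)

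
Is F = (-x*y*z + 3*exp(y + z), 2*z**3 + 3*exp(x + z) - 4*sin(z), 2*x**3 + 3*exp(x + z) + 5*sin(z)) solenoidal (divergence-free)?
No, ∇·F = -y*z + 3*exp(x + z) + 5*cos(z)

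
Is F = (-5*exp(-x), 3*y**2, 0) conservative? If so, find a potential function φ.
Yes, F is conservative. φ = y**3 + 5*exp(-x)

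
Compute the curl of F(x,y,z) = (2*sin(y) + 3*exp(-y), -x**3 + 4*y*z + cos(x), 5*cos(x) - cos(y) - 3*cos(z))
(-4*y + sin(y), 5*sin(x), -3*x**2 - sin(x) - 2*cos(y) + 3*exp(-y))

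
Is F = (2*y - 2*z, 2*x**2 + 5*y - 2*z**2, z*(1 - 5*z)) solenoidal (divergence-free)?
No, ∇·F = 6 - 10*z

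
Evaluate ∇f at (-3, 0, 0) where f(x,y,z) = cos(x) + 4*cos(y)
(sin(3), 0, 0)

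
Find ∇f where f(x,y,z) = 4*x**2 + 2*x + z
(8*x + 2, 0, 1)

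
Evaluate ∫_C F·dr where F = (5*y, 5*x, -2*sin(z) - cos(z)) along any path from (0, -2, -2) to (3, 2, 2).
30 - 2*sin(2)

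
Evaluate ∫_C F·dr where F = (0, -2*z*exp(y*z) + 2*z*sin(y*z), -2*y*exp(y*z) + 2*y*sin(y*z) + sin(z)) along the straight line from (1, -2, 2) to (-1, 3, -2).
-2*cos(6) + 2*cos(4) - 2*exp(-6) + 2*exp(-4)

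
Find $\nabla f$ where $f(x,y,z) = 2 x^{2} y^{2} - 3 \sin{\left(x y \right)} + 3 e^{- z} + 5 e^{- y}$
(y*(4*x*y - 3*cos(x*y)), 4*x**2*y - 3*x*cos(x*y) - 5*exp(-y), -3*exp(-z))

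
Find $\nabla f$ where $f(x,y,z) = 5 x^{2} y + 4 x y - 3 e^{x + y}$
(10*x*y + 4*y - 3*exp(x + y), 5*x**2 + 4*x - 3*exp(x + y), 0)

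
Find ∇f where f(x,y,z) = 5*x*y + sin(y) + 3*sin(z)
(5*y, 5*x + cos(y), 3*cos(z))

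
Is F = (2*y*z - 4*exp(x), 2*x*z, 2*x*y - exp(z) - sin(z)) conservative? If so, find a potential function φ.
Yes, F is conservative. φ = 2*x*y*z - 4*exp(x) - exp(z) + cos(z)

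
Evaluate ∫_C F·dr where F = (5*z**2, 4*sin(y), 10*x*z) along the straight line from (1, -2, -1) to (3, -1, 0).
-5 - 4*cos(1) + 4*cos(2)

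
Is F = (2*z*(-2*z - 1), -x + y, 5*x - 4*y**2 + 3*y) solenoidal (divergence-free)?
No, ∇·F = 1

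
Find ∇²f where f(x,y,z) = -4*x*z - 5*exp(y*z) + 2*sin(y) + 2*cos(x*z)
-2*x**2*cos(x*z) - 5*y**2*exp(y*z) - 5*z**2*exp(y*z) - 2*z**2*cos(x*z) - 2*sin(y)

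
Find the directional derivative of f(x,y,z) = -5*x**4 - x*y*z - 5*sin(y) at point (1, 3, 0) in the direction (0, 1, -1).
sqrt(2)*(3 - 5*cos(3))/2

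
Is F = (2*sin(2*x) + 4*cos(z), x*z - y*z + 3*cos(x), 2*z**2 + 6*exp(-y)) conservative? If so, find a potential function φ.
No, ∇×F = (-x + y - 6*exp(-y), -4*sin(z), z - 3*sin(x)) ≠ 0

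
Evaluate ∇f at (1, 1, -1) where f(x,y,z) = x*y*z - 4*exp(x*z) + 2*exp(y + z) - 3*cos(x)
(-1 + 4*exp(-1) + 3*sin(1), 1, 3 - 4*exp(-1))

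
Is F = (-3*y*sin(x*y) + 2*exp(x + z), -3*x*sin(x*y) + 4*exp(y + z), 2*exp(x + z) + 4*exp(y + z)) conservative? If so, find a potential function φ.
Yes, F is conservative. φ = 2*exp(x + z) + 4*exp(y + z) + 3*cos(x*y)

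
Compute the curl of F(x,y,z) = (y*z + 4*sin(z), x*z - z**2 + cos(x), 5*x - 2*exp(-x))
(-x + 2*z, y + 4*cos(z) - 5 - 2*exp(-x), -sin(x))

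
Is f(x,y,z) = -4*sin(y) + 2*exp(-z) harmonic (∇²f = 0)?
No, ∇²f = 4*sin(y) + 2*exp(-z)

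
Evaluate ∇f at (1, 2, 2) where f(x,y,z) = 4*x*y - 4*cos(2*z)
(8, 4, 8*sin(4))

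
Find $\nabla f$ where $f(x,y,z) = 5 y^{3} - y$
(0, 15*y**2 - 1, 0)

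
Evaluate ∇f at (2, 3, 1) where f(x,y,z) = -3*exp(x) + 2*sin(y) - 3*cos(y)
(-3*exp(2), 2*cos(3) + 3*sin(3), 0)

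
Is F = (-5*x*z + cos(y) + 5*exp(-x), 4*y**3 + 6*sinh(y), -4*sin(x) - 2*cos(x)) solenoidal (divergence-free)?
No, ∇·F = 12*y**2 - 5*z + 6*cosh(y) - 5*exp(-x)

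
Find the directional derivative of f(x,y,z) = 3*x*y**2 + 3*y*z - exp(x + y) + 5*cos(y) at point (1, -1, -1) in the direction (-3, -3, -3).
sqrt(3)*(11 - 5*sin(1))/3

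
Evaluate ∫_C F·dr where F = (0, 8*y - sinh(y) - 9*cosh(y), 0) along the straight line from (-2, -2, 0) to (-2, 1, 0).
-9*sinh(2) - 12 - 9*sinh(1) - cosh(1) + cosh(2)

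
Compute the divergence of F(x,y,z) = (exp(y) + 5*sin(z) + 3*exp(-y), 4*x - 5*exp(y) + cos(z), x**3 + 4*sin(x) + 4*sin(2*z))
-5*exp(y) + 8*cos(2*z)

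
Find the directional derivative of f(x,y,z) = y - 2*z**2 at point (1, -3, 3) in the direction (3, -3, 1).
-15*sqrt(19)/19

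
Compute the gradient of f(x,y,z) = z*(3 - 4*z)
(0, 0, 3 - 8*z)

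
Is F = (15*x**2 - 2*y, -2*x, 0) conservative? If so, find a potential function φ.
Yes, F is conservative. φ = x*(5*x**2 - 2*y)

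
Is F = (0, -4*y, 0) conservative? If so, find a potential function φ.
Yes, F is conservative. φ = -2*y**2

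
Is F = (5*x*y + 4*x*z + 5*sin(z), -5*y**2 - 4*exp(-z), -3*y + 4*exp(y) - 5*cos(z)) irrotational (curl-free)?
No, ∇×F = (4*exp(y) - 3 - 4*exp(-z), 4*x + 5*cos(z), -5*x)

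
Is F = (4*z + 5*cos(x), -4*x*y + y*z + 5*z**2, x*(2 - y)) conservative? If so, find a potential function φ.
No, ∇×F = (-x - y - 10*z, y + 2, -4*y) ≠ 0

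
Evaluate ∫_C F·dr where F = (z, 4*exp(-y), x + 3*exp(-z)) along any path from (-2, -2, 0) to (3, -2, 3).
12 - 3*exp(-3)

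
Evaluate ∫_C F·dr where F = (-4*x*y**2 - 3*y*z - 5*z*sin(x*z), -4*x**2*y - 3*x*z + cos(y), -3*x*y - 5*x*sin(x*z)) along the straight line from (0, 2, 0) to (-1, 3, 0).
-18 - sin(2) + sin(3)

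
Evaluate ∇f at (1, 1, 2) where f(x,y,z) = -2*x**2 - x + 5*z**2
(-5, 0, 20)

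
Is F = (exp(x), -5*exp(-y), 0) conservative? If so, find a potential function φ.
Yes, F is conservative. φ = exp(x) + 5*exp(-y)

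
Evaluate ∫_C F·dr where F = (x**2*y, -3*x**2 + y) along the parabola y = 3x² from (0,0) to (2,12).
96/5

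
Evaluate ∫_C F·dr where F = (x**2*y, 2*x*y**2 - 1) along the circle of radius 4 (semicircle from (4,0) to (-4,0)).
32*pi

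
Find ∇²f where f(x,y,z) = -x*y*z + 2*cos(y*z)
-2*(y**2 + z**2)*cos(y*z)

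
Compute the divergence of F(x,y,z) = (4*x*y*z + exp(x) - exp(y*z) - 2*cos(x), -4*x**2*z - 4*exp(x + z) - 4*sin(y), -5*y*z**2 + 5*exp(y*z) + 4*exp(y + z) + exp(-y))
-6*y*z + 5*y*exp(y*z) + exp(x) + 4*exp(y + z) + 2*sin(x) - 4*cos(y)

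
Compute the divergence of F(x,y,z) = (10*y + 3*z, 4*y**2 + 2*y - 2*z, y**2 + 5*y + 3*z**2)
8*y + 6*z + 2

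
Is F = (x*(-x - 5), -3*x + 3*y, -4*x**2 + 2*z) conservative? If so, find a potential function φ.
No, ∇×F = (0, 8*x, -3) ≠ 0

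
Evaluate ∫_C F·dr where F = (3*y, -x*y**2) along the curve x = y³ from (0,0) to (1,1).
25/12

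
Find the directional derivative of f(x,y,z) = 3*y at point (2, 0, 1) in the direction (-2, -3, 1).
-9*sqrt(14)/14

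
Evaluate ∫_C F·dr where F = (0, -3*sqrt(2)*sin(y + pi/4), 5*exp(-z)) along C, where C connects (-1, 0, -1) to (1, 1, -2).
-5*exp(2) - 3 + 3*sqrt(2)*cos(pi/4 + 1) + 5*E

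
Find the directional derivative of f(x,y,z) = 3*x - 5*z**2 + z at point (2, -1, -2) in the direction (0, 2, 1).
21*sqrt(5)/5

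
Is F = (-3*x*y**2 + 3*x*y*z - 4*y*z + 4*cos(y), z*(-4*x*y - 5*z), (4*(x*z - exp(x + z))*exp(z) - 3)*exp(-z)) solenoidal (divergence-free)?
No, ∇·F = -4*x*z + 4*x - 3*y**2 + 3*y*z - 4*exp(x + z) + 3*exp(-z)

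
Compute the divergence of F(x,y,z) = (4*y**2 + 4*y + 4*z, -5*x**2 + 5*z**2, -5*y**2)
0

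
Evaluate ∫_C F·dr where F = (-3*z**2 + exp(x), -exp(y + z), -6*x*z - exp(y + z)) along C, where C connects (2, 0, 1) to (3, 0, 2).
-30 - 2*exp(2) + E + exp(3)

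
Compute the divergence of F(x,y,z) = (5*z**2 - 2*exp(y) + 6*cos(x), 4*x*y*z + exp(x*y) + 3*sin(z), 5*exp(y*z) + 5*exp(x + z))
4*x*z + x*exp(x*y) + 5*y*exp(y*z) + 5*exp(x + z) - 6*sin(x)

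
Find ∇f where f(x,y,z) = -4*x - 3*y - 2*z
(-4, -3, -2)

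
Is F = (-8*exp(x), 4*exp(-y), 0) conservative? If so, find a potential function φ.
Yes, F is conservative. φ = -8*exp(x) - 4*exp(-y)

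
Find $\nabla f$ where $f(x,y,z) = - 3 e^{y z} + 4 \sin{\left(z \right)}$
(0, -3*z*exp(y*z), -3*y*exp(y*z) + 4*cos(z))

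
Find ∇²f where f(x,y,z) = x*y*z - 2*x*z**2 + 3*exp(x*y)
3*x**2*exp(x*y) - 4*x + 3*y**2*exp(x*y)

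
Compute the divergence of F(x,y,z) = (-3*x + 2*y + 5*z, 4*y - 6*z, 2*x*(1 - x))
1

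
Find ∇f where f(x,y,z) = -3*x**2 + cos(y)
(-6*x, -sin(y), 0)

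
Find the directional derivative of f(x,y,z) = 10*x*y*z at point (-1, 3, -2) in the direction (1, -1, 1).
-110*sqrt(3)/3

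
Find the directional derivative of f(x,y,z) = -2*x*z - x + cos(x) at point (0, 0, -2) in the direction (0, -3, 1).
0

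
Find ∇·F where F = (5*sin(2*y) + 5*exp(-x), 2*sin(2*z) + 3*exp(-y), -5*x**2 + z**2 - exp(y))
2*z - 3*exp(-y) - 5*exp(-x)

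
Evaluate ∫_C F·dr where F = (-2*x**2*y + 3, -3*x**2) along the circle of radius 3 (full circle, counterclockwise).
81*pi/2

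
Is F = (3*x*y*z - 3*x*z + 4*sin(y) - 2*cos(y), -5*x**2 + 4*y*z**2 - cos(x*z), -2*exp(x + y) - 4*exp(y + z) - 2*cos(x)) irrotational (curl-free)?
No, ∇×F = (-x*sin(x*z) - 8*y*z - 2*exp(x + y) - 4*exp(y + z), 3*x*y - 3*x + 2*exp(x + y) - 2*sin(x), -3*x*z - 10*x + z*sin(x*z) - 2*sin(y) - 4*cos(y))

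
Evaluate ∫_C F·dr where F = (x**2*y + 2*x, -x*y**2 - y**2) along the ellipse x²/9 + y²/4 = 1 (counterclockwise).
-39*pi/2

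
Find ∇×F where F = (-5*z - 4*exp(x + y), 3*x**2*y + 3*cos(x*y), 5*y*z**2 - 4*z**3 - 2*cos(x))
(5*z**2, -2*sin(x) - 5, 6*x*y - 3*y*sin(x*y) + 4*exp(x + y))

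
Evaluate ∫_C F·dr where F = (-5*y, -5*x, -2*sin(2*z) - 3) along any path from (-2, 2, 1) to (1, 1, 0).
-21 - cos(2)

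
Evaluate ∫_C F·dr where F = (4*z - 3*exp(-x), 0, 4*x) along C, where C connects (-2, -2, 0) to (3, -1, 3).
-3*exp(2) + 3*exp(-3) + 36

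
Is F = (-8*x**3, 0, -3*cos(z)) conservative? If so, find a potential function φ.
Yes, F is conservative. φ = -2*x**4 - 3*sin(z)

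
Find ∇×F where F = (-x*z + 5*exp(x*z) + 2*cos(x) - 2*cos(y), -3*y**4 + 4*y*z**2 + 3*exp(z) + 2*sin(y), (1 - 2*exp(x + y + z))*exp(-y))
(-8*y*z - 3*exp(z) - exp(-y), 5*x*exp(x*z) - x + 2*exp(x + z), -2*sin(y))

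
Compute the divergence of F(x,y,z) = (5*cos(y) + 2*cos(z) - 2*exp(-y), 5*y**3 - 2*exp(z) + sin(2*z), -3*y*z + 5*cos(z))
15*y**2 - 3*y - 5*sin(z)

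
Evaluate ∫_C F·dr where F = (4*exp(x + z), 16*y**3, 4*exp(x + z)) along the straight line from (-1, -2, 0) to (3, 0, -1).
-64 - 4*exp(-1) + 4*exp(2)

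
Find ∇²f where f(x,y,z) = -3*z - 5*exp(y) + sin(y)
-5*exp(y) - sin(y)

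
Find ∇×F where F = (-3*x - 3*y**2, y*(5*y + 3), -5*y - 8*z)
(-5, 0, 6*y)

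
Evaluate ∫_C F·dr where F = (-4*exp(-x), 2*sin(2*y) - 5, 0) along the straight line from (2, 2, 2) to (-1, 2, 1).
-(4 - 4*exp(3))*exp(-2)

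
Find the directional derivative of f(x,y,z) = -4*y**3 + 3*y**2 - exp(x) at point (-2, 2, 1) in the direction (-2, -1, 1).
sqrt(6)*(1 + 18*exp(2))*exp(-2)/3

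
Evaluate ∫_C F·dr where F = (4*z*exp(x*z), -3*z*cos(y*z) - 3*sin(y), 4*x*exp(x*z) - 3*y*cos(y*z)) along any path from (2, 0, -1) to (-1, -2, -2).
-3 + 3*cos(2) - 3*sin(4) + 8*sinh(2)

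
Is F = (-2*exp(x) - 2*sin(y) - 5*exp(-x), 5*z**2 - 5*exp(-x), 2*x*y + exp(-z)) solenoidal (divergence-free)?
No, ∇·F = -2*exp(x) - exp(-z) + 5*exp(-x)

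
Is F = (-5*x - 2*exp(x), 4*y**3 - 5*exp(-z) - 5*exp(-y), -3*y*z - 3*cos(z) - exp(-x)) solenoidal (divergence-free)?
No, ∇·F = 12*y**2 - 3*y - 2*exp(x) + 3*sin(z) - 5 + 5*exp(-y)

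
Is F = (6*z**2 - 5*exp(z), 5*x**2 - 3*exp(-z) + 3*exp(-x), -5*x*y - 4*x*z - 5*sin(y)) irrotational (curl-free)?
No, ∇×F = (-5*x - 5*cos(y) - 3*exp(-z), 5*y + 16*z - 5*exp(z), 10*x - 3*exp(-x))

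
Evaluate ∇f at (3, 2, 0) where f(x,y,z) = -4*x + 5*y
(-4, 5, 0)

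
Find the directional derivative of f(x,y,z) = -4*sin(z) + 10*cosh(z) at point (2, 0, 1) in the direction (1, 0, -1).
sqrt(2)*(-5*sinh(1) + 2*cos(1))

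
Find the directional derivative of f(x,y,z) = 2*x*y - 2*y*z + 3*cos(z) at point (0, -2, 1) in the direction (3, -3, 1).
-sqrt(19)*(2 + 3*sin(1))/19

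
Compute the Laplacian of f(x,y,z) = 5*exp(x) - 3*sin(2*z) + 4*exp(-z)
5*exp(x) + 12*sin(2*z) + 4*exp(-z)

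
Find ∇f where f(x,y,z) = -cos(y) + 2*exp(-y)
(0, sin(y) - 2*exp(-y), 0)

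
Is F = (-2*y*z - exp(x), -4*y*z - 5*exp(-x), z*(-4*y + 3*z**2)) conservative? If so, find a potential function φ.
No, ∇×F = (4*y - 4*z, -2*y, 2*z + 5*exp(-x)) ≠ 0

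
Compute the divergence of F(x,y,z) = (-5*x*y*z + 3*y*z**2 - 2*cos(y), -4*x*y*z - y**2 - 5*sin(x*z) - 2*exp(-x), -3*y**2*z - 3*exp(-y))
-4*x*z - 3*y**2 - 5*y*z - 2*y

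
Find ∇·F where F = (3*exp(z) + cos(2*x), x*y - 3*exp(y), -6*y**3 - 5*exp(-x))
x - 3*exp(y) - 2*sin(2*x)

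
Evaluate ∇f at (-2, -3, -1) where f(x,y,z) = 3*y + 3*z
(0, 3, 3)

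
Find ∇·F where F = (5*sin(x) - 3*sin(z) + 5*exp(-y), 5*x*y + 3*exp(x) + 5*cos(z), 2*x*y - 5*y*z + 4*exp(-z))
(5*(x - y + cos(x))*exp(z) - 4)*exp(-z)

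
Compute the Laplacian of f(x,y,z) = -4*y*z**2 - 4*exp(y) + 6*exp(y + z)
-8*y - 4*exp(y) + 12*exp(y + z)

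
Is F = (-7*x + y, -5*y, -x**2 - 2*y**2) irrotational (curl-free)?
No, ∇×F = (-4*y, 2*x, -1)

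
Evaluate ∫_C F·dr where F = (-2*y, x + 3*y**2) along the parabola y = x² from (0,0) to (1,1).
1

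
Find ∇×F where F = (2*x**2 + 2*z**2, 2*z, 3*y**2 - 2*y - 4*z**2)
(6*y - 4, 4*z, 0)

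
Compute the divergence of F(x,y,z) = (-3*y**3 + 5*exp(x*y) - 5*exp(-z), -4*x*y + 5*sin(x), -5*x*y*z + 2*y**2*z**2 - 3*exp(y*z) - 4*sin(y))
-5*x*y - 4*x + 4*y**2*z + 5*y*exp(x*y) - 3*y*exp(y*z)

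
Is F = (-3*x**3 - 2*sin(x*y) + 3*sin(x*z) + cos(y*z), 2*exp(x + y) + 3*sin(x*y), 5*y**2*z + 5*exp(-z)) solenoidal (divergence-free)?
No, ∇·F = -9*x**2 + 3*x*cos(x*y) + 5*y**2 - 2*y*cos(x*y) + 3*z*cos(x*z) + 2*exp(x + y) - 5*exp(-z)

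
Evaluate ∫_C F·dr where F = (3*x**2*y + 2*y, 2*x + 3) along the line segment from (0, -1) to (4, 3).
164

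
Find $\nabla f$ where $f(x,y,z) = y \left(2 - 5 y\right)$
(0, 2 - 10*y, 0)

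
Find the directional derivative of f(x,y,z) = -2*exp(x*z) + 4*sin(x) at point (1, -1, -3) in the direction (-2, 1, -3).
-sqrt(14)*(3 + 4*exp(3)*cos(1))*exp(-3)/7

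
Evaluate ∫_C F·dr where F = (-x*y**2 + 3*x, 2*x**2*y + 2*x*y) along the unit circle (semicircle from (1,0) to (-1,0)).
4/3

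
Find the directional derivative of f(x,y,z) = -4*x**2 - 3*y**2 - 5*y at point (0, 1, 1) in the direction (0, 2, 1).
-22*sqrt(5)/5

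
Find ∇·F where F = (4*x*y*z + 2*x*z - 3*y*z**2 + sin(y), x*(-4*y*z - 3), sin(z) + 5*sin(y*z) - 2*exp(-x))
-4*x*z + 4*y*z + 5*y*cos(y*z) + 2*z + cos(z)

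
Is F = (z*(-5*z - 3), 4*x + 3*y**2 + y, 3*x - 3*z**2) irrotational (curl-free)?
No, ∇×F = (0, -10*z - 6, 4)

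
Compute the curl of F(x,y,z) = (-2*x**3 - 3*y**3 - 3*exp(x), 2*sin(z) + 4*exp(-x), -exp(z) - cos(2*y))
(2*sin(2*y) - 2*cos(z), 0, 9*y**2 - 4*exp(-x))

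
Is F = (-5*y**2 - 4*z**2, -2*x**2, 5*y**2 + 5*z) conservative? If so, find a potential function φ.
No, ∇×F = (10*y, -8*z, -4*x + 10*y) ≠ 0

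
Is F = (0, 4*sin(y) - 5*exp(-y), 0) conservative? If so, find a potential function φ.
Yes, F is conservative. φ = -4*cos(y) + 5*exp(-y)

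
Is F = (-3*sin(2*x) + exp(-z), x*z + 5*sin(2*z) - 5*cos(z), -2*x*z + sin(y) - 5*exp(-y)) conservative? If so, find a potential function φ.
No, ∇×F = (-x - 5*sin(z) + cos(y) - 10*cos(2*z) + 5*exp(-y), 2*z - exp(-z), z) ≠ 0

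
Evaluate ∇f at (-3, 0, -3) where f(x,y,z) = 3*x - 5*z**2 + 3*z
(3, 0, 33)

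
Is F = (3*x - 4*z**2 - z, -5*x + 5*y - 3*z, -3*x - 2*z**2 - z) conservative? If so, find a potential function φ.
No, ∇×F = (3, 2 - 8*z, -5) ≠ 0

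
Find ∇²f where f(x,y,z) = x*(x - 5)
2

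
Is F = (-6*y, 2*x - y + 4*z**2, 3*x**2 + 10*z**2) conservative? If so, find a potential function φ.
No, ∇×F = (-8*z, -6*x, 8) ≠ 0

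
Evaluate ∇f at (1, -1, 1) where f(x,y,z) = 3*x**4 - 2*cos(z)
(12, 0, 2*sin(1))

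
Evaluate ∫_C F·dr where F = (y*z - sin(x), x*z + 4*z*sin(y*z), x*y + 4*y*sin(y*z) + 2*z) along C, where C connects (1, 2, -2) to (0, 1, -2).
4*cos(4) - cos(1) - 4*cos(2) + 5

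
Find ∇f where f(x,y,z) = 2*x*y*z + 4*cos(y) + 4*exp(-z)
(2*y*z, 2*x*z - 4*sin(y), 2*x*y - 4*exp(-z))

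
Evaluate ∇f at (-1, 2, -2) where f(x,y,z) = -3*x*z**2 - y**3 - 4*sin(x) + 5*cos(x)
(-12 - 4*cos(1) + 5*sin(1), -12, -12)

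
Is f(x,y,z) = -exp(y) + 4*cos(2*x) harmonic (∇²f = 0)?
No, ∇²f = -exp(y) - 16*cos(2*x)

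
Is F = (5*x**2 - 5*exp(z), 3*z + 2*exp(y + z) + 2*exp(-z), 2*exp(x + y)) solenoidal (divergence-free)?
No, ∇·F = 10*x + 2*exp(y + z)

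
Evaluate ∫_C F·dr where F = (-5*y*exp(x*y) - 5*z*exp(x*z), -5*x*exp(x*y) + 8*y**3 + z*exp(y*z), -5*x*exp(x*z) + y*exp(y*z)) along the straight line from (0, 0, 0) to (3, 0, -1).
5 - 5*exp(-3)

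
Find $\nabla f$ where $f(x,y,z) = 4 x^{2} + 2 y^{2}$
(8*x, 4*y, 0)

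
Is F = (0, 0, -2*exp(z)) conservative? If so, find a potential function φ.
Yes, F is conservative. φ = -2*exp(z)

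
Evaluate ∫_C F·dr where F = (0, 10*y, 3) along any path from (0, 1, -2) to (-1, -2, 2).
27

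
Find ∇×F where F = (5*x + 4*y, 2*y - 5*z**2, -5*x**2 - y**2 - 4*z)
(-2*y + 10*z, 10*x, -4)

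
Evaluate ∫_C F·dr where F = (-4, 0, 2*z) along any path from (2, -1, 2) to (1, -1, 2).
4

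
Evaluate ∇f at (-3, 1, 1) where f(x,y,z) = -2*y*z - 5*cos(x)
(-5*sin(3), -2, -2)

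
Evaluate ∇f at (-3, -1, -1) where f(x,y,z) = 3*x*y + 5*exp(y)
(-3, -9 + 5*exp(-1), 0)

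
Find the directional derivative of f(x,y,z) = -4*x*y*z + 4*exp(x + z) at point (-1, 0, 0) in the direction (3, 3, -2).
2*sqrt(22)*exp(-1)/11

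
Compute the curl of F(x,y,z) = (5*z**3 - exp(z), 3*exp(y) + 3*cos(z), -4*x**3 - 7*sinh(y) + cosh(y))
(3*sin(z) + sinh(y) - 7*cosh(y), 12*x**2 + 15*z**2 - exp(z), 0)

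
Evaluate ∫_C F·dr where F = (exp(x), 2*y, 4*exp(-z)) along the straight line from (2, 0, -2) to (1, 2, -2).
-exp(2) + E + 4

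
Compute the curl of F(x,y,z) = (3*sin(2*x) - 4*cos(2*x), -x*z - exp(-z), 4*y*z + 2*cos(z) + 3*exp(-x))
(x + 4*z - exp(-z), 3*exp(-x), -z)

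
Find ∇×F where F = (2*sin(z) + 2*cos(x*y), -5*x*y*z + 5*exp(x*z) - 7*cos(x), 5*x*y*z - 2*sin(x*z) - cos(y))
(5*x*y + 5*x*z - 5*x*exp(x*z) + sin(y), -5*y*z + 2*z*cos(x*z) + 2*cos(z), 2*x*sin(x*y) - 5*y*z + 5*z*exp(x*z) + 7*sin(x))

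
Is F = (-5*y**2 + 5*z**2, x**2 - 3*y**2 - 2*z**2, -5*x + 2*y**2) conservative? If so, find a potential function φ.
No, ∇×F = (4*y + 4*z, 10*z + 5, 2*x + 10*y) ≠ 0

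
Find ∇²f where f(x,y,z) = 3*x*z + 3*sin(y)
-3*sin(y)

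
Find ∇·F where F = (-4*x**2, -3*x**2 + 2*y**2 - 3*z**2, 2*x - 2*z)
-8*x + 4*y - 2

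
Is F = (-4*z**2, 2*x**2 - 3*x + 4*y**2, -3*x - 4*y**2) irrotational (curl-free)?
No, ∇×F = (-8*y, 3 - 8*z, 4*x - 3)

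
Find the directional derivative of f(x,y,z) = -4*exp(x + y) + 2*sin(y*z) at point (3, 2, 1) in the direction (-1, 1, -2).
-sqrt(6)*cos(2)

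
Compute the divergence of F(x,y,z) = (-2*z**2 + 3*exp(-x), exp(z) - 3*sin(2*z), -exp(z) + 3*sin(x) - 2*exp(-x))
-exp(z) - 3*exp(-x)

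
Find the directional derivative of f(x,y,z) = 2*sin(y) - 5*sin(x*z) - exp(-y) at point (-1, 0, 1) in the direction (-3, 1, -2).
sqrt(14)*(5*cos(1) + 3)/14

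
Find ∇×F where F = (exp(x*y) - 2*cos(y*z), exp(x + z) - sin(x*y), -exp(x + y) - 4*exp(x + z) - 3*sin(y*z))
(-3*z*cos(y*z) - exp(x + y) - exp(x + z), 2*y*sin(y*z) + exp(x + y) + 4*exp(x + z), -x*exp(x*y) - y*cos(x*y) - 2*z*sin(y*z) + exp(x + z))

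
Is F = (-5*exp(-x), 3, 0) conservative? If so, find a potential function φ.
Yes, F is conservative. φ = 3*y + 5*exp(-x)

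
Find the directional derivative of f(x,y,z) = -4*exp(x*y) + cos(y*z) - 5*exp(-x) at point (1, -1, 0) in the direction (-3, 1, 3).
-31*sqrt(19)*exp(-1)/19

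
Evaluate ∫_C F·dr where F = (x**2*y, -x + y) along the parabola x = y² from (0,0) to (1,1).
19/42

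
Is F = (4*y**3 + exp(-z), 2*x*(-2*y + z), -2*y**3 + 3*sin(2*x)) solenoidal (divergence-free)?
No, ∇·F = -4*x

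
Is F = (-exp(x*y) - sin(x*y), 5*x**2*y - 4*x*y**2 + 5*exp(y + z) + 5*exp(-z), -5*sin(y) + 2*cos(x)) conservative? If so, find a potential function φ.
No, ∇×F = (5*(-(exp(y + z) + cos(y))*exp(z) + 1)*exp(-z), 2*sin(x), 10*x*y + x*exp(x*y) + x*cos(x*y) - 4*y**2) ≠ 0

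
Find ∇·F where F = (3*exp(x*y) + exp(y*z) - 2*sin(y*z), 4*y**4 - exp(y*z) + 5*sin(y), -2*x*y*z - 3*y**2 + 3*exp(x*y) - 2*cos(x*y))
-2*x*y + 16*y**3 + 3*y*exp(x*y) - z*exp(y*z) + 5*cos(y)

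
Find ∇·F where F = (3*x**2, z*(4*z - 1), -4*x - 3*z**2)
6*x - 6*z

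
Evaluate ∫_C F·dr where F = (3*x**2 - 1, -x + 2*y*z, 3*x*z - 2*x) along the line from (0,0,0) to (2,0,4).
30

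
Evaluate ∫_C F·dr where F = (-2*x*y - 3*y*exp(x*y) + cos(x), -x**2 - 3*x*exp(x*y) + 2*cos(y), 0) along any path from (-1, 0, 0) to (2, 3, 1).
-3*exp(6) - 9 + 2*sin(3) + sin(1) + sin(2)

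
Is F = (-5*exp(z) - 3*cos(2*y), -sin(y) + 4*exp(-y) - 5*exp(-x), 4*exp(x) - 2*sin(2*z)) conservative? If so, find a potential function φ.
No, ∇×F = (0, -4*exp(x) - 5*exp(z), -6*sin(2*y) + 5*exp(-x)) ≠ 0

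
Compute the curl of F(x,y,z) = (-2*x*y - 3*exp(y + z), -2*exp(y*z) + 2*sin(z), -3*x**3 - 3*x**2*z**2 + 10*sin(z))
(2*y*exp(y*z) - 2*cos(z), 9*x**2 + 6*x*z**2 - 3*exp(y + z), 2*x + 3*exp(y + z))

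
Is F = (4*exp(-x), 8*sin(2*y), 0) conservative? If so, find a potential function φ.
Yes, F is conservative. φ = -4*cos(2*y) - 4*exp(-x)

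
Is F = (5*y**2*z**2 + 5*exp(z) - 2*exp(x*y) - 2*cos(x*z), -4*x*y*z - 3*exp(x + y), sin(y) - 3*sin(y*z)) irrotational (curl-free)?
No, ∇×F = (4*x*y - 3*z*cos(y*z) + cos(y), 2*x*sin(x*z) + 10*y**2*z + 5*exp(z), 2*x*exp(x*y) - 10*y*z**2 - 4*y*z - 3*exp(x + y))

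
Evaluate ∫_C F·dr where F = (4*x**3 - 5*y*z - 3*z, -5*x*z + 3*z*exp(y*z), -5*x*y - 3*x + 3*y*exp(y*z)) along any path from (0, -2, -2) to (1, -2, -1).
-3*exp(4) - 6 + 3*exp(2)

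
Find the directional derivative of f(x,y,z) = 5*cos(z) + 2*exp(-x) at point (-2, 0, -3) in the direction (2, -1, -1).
-sqrt(6)*(5*sin(3) + 4*exp(2))/6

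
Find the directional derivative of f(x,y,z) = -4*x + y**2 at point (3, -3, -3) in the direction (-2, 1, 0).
2*sqrt(5)/5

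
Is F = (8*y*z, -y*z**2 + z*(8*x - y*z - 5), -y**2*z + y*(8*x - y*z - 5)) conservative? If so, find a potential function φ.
Yes, F is conservative. φ = y*z*(8*x - y*z - 5)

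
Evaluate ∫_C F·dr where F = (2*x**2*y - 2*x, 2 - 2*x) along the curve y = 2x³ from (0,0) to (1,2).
2/3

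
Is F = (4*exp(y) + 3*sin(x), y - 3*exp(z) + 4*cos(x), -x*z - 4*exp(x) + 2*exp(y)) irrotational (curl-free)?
No, ∇×F = (2*exp(y) + 3*exp(z), z + 4*exp(x), -4*exp(y) - 4*sin(x))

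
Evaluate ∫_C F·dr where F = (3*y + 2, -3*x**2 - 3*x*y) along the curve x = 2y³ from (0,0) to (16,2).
-5384/35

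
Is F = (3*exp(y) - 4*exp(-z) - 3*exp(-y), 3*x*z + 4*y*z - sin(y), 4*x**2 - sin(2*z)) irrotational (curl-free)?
No, ∇×F = (-3*x - 4*y, -8*x + 4*exp(-z), 3*z - 6*cosh(y))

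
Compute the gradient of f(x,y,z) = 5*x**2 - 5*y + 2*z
(10*x, -5, 2)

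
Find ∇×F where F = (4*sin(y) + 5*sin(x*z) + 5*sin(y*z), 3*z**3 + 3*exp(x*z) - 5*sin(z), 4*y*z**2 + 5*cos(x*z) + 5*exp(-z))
(-3*x*exp(x*z) - 5*z**2 + 5*cos(z), 5*x*cos(x*z) + 5*y*cos(y*z) + 5*z*sin(x*z), 3*z*exp(x*z) - 5*z*cos(y*z) - 4*cos(y))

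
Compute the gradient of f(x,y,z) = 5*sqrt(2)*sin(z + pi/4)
(0, 0, 5*sqrt(2)*cos(z + pi/4))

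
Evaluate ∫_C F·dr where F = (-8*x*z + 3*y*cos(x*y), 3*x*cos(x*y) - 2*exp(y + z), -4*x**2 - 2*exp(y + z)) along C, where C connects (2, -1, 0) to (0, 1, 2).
-2*exp(3) + 2*exp(-1) + 3*sin(2)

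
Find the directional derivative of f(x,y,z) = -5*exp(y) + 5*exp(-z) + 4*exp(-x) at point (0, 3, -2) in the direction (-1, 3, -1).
sqrt(11)*(-15*exp(3) + 4 + 5*exp(2))/11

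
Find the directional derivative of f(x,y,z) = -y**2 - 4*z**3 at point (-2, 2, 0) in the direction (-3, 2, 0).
-8*sqrt(13)/13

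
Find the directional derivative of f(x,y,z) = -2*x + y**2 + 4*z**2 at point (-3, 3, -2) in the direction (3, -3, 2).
-28*sqrt(22)/11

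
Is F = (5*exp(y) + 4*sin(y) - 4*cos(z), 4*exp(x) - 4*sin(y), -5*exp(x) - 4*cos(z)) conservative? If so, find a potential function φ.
No, ∇×F = (0, 5*exp(x) + 4*sin(z), 4*exp(x) - 5*exp(y) - 4*cos(y)) ≠ 0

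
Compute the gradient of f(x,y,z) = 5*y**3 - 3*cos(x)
(3*sin(x), 15*y**2, 0)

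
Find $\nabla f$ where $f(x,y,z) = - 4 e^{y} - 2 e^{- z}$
(0, -4*exp(y), 2*exp(-z))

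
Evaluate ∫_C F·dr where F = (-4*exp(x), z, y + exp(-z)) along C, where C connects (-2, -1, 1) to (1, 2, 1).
-4*E + 4*exp(-2) + 3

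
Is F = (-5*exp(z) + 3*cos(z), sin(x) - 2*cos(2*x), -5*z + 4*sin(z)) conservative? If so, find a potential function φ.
No, ∇×F = (0, -5*exp(z) - 3*sin(z), (8*sin(x) + 1)*cos(x)) ≠ 0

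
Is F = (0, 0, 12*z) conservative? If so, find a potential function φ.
Yes, F is conservative. φ = 6*z**2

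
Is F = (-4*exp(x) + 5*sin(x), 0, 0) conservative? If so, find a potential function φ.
Yes, F is conservative. φ = -4*exp(x) - 5*cos(x)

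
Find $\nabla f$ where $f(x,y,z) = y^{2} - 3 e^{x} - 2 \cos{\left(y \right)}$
(-3*exp(x), 2*y + 2*sin(y), 0)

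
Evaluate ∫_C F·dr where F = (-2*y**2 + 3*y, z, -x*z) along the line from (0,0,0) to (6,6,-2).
-104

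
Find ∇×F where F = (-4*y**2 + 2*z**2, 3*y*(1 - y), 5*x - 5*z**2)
(0, 4*z - 5, 8*y)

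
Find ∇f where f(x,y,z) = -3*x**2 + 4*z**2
(-6*x, 0, 8*z)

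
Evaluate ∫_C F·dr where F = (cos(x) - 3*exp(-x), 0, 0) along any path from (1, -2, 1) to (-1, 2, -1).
-2*sin(1) + 6*sinh(1)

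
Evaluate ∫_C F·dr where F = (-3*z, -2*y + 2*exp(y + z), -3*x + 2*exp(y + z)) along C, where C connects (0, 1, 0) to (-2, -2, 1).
3 - 4*sinh(1)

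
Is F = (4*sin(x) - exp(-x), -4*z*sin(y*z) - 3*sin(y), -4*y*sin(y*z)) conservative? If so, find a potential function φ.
Yes, F is conservative. φ = -4*cos(x) + 3*cos(y) + 4*cos(y*z) + exp(-x)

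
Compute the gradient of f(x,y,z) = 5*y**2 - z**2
(0, 10*y, -2*z)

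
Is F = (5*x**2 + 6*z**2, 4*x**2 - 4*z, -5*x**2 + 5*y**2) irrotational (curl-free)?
No, ∇×F = (10*y + 4, 10*x + 12*z, 8*x)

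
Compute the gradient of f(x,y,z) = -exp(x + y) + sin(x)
(-exp(x + y) + cos(x), -exp(x + y), 0)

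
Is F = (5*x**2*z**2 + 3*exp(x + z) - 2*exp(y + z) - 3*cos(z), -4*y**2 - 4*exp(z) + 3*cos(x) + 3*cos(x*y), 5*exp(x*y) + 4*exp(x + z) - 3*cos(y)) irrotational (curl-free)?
No, ∇×F = (5*x*exp(x*y) + 4*exp(z) + 3*sin(y), 10*x**2*z - 5*y*exp(x*y) - exp(x + z) - 2*exp(y + z) + 3*sin(z), -3*y*sin(x*y) + 2*exp(y + z) - 3*sin(x))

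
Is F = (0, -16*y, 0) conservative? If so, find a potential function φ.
Yes, F is conservative. φ = -8*y**2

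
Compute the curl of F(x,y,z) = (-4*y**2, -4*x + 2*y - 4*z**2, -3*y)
(8*z - 3, 0, 8*y - 4)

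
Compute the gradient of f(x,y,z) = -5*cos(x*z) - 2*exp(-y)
(5*z*sin(x*z), 2*exp(-y), 5*x*sin(x*z))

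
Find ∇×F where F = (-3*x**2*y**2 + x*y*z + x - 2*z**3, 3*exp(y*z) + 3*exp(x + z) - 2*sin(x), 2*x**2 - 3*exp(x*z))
(-3*y*exp(y*z) - 3*exp(x + z), x*y - 4*x - 6*z**2 + 3*z*exp(x*z), 6*x**2*y - x*z + 3*exp(x + z) - 2*cos(x))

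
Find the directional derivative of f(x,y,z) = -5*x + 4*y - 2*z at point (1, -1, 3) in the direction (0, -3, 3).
-3*sqrt(2)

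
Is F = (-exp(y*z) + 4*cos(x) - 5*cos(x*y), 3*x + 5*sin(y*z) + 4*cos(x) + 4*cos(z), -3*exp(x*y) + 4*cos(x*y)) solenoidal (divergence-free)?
No, ∇·F = 5*y*sin(x*y) + 5*z*cos(y*z) - 4*sin(x)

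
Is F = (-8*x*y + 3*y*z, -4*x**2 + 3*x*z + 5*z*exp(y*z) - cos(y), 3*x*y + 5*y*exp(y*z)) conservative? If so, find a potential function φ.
Yes, F is conservative. φ = -4*x**2*y + 3*x*y*z + 5*exp(y*z) - sin(y)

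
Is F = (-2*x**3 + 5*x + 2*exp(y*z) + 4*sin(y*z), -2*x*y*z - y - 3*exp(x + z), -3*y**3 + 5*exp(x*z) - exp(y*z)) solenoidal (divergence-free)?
No, ∇·F = -6*x**2 - 2*x*z + 5*x*exp(x*z) - y*exp(y*z) + 4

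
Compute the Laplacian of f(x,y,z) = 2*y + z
0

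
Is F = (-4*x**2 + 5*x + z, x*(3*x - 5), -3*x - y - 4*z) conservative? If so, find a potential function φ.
No, ∇×F = (-1, 4, 6*x - 5) ≠ 0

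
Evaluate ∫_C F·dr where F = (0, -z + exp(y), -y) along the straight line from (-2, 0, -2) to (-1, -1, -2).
-3 + exp(-1)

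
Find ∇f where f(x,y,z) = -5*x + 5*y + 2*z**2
(-5, 5, 4*z)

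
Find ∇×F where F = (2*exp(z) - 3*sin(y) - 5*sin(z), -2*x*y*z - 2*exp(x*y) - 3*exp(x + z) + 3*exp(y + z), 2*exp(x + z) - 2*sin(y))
(2*x*y + 3*exp(x + z) - 3*exp(y + z) - 2*cos(y), 2*exp(z) - 2*exp(x + z) - 5*cos(z), -2*y*z - 2*y*exp(x*y) - 3*exp(x + z) + 3*cos(y))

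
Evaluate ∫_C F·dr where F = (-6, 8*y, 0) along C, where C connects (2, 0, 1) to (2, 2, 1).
16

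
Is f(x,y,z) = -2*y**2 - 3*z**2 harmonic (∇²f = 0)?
No, ∇²f = -10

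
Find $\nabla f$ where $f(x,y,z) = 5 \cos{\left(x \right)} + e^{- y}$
(-5*sin(x), -exp(-y), 0)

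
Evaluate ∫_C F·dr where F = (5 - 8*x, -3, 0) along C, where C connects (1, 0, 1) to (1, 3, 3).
-9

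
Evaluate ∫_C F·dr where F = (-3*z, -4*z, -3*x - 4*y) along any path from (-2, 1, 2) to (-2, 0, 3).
14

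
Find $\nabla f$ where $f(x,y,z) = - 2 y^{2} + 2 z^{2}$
(0, -4*y, 4*z)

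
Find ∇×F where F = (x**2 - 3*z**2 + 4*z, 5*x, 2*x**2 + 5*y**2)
(10*y, -4*x - 6*z + 4, 5)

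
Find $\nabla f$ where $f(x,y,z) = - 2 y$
(0, -2, 0)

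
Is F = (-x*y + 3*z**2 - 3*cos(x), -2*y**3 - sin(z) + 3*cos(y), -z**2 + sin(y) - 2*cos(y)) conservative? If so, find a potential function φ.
No, ∇×F = (2*sin(y) + cos(y) + cos(z), 6*z, x) ≠ 0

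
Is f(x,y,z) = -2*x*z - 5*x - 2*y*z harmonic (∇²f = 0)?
Yes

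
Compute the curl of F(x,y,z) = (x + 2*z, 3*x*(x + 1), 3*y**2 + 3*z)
(6*y, 2, 6*x + 3)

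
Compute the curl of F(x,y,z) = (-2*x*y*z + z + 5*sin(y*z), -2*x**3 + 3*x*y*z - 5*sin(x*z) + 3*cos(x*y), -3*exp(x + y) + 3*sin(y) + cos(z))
(-3*x*y + 5*x*cos(x*z) - 3*exp(x + y) + 3*cos(y), -2*x*y + 5*y*cos(y*z) + 3*exp(x + y) + 1, -6*x**2 + 2*x*z + 3*y*z - 3*y*sin(x*y) - 5*z*cos(x*z) - 5*z*cos(y*z))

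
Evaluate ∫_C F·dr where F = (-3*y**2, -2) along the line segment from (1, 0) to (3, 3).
-24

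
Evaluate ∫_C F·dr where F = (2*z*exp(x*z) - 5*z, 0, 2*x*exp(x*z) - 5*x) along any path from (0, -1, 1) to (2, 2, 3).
-32 + 2*exp(6)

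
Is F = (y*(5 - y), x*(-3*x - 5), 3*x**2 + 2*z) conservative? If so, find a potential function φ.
No, ∇×F = (0, -6*x, -6*x + 2*y - 10) ≠ 0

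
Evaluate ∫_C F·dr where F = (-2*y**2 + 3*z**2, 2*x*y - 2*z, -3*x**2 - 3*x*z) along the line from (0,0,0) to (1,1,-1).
2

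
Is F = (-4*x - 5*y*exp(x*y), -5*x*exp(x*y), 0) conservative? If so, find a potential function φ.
Yes, F is conservative. φ = -2*x**2 - 5*exp(x*y)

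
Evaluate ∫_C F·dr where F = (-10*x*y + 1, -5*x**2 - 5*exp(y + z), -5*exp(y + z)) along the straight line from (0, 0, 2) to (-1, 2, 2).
-5*exp(4) - 11 + 5*exp(2)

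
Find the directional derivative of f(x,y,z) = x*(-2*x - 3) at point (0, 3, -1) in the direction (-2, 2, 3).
6*sqrt(17)/17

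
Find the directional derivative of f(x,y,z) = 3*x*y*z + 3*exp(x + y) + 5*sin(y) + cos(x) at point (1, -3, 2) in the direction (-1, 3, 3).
sqrt(19)*(15*exp(2)*cos(3) + 6 + exp(2)*sin(1) + 9*exp(2))*exp(-2)/19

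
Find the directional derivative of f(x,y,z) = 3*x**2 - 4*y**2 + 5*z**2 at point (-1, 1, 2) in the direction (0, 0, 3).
20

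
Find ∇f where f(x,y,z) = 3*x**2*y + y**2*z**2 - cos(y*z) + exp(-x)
(6*x*y - exp(-x), 3*x**2 + 2*y*z**2 + z*sin(y*z), y*(2*y*z + sin(y*z)))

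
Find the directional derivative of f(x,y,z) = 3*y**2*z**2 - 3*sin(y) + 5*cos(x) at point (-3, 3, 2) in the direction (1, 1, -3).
sqrt(11)*(-252 + 5*sin(3) - 3*cos(3))/11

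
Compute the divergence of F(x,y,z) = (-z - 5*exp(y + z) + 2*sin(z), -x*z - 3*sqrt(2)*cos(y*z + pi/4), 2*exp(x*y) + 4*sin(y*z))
4*y*cos(y*z) + 3*sqrt(2)*z*sin(y*z + pi/4)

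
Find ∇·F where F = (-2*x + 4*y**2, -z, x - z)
-3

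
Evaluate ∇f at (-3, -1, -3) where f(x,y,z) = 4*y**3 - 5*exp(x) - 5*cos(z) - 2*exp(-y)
(-5*exp(-3), 2*E + 12, -5*sin(3))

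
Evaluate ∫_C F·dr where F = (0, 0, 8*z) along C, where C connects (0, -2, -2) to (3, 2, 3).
20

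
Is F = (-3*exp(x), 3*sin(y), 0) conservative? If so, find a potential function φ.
Yes, F is conservative. φ = -3*exp(x) - 3*cos(y)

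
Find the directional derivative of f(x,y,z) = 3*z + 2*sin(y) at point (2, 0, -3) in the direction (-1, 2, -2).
-2/3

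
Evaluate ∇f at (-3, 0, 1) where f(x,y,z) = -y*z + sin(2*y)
(0, 1, 0)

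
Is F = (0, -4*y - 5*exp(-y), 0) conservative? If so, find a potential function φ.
Yes, F is conservative. φ = -2*y**2 + 5*exp(-y)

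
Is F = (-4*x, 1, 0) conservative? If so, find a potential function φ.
Yes, F is conservative. φ = -2*x**2 + y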